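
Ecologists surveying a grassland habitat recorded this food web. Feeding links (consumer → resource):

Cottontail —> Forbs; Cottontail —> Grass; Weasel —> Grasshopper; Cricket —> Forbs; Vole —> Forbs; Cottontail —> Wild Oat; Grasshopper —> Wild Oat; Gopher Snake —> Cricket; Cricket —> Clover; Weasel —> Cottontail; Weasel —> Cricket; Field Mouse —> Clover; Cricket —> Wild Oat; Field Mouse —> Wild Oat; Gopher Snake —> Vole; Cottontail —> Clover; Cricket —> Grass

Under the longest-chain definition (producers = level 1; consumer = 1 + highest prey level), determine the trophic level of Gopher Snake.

Forbs is a producer → level 1.
Cricket eats Forbs (level 1); other prey at levels: Grass 1, Clover 1, Wild Oat 1 → level 2.
Gopher Snake eats Cricket (level 2); other prey at levels: Vole 2 → level 3.

Trophic level 3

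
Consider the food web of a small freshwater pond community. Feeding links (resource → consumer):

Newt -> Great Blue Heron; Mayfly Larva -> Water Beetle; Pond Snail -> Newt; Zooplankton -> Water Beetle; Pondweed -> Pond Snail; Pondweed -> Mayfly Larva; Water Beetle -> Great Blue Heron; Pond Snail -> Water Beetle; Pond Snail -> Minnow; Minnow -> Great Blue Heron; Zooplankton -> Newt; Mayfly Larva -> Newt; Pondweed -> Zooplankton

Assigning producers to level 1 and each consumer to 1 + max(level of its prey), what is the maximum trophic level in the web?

4

Producers (level 1): Pondweed.
Pondweed → Mayfly Larva → Water Beetle → Great Blue Heron gives Great Blue Heron level 4.
No species has a prey at level 4, so no species reaches level 5.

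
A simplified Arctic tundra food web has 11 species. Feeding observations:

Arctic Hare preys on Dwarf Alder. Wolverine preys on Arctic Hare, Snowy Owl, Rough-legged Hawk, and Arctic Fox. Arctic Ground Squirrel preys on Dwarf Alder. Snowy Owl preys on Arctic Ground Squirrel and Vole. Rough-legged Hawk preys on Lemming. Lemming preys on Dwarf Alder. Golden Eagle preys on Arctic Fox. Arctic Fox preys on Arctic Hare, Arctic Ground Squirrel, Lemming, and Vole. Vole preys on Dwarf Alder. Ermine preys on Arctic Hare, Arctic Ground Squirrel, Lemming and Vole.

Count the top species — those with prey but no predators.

Top species (has prey, but nothing eats it): Ermine, Wolverine, Golden Eagle.
Count: 3.

3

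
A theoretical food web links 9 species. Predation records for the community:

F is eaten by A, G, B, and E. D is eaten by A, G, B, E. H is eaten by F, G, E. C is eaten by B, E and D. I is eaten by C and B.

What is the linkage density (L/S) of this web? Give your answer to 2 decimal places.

L/S = 1.78

There are L = 16 links among S = 9 species.
L/S = 16/9 = 1.7778 ≈ 1.78.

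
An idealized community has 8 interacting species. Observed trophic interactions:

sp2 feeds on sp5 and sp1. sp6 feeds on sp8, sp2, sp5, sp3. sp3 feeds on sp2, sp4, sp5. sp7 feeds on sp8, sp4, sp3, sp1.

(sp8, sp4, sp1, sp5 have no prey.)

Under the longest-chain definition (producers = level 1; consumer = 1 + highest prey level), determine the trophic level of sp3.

sp1 is a producer → level 1.
sp2 eats sp1 (level 1); other prey at levels: sp5 1 → level 2.
sp3 eats sp2 (level 2); other prey at levels: sp4 1, sp5 1 → level 3.

Trophic level 3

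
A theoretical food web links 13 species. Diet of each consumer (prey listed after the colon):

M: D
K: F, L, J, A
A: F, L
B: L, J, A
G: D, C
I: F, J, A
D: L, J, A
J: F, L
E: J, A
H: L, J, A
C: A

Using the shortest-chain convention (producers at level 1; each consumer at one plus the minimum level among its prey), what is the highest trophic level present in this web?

Producers (level 1): F, L.
Following each consumer down to its lowest-level prey: L → D → M (levels 1 through 3).
All prey of M (D 2) are at level 2 or above, so M is at level 1 + 2 = 3.
Every consumer has at least one prey at level 2 or below, so none exceeds level 3.

3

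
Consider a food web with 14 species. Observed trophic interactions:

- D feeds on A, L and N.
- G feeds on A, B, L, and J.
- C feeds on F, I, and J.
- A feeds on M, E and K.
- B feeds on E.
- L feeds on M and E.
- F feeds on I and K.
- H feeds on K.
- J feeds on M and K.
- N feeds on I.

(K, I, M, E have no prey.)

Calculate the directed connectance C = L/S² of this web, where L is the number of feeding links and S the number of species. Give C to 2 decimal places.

The web has S = 14 species and L = 22 feeding links.
C = L / S² = 22 / 196 = 0.1122 ≈ 0.11.

C = 0.11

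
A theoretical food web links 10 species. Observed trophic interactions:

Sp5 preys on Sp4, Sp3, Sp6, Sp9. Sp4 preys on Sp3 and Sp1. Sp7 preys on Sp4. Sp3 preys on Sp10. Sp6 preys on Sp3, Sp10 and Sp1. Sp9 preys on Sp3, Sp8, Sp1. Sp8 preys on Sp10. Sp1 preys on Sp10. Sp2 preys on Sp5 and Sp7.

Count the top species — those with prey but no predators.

1

Top species (has prey, but nothing eats it): Sp2.
Count: 1.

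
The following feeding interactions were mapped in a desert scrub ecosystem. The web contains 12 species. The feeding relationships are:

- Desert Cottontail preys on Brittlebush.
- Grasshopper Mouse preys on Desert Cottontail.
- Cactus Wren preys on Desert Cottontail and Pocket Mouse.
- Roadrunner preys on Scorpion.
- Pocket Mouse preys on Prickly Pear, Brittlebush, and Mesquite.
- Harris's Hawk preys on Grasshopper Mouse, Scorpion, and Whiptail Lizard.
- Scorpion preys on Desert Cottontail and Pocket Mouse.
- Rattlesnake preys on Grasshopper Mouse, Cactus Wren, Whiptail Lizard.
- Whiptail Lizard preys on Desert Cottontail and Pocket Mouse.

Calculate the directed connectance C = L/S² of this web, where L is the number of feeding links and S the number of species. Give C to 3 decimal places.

The web has S = 12 species and L = 18 feeding links.
C = L / S² = 18 / 144 = 0.1250 ≈ 0.125.

C = 0.125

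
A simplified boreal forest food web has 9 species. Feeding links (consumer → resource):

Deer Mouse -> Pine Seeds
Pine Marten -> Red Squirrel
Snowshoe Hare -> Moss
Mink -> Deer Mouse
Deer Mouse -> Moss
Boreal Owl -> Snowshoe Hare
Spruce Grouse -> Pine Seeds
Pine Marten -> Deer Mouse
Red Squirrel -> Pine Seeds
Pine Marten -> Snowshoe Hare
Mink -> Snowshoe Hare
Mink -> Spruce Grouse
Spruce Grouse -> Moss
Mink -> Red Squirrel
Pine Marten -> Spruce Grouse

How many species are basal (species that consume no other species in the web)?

Basal species (no prey listed): Moss, Pine Seeds.
Count: 2.

2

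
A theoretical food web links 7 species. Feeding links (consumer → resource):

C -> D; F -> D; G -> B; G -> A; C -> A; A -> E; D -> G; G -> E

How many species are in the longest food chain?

5 species

One longest chain: E → A → G → D → C.
It has 5 species and 4 links.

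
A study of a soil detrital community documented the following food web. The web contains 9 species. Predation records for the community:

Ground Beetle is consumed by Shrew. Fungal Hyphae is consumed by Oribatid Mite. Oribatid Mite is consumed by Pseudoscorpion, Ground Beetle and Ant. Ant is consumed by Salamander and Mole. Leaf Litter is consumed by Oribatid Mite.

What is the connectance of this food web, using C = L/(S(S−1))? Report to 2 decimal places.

The web has S = 9 species and L = 8 feeding links.
C = L / (S(S−1)) = 8 / 72 = 0.1111 ≈ 0.11.

C = 0.11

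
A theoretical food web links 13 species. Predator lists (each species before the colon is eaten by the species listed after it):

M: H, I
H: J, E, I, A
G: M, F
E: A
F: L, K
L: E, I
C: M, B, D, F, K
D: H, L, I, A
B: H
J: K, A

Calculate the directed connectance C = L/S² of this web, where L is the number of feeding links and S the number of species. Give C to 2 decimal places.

C = 0.15

The web has S = 13 species and L = 25 feeding links.
C = L / S² = 25 / 169 = 0.1479 ≈ 0.15.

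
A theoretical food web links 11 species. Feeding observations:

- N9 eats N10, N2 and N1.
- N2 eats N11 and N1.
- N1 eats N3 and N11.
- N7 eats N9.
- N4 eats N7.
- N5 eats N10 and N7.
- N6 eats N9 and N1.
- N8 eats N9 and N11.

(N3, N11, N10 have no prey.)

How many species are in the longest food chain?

One longest chain: N3 → N1 → N2 → N9 → N7 → N4.
It has 6 species and 5 links.

6 species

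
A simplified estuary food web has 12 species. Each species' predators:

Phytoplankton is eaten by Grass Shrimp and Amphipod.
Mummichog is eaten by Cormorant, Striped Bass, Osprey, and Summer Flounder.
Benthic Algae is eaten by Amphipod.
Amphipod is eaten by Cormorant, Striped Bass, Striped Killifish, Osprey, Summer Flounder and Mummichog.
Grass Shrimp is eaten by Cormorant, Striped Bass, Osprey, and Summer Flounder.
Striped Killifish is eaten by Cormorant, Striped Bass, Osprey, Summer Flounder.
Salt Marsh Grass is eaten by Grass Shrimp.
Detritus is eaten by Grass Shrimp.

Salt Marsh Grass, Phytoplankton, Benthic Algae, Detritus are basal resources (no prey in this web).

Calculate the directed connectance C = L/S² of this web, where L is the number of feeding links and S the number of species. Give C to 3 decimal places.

The web has S = 12 species and L = 23 feeding links.
C = L / S² = 23 / 144 = 0.1597 ≈ 0.160.

C = 0.160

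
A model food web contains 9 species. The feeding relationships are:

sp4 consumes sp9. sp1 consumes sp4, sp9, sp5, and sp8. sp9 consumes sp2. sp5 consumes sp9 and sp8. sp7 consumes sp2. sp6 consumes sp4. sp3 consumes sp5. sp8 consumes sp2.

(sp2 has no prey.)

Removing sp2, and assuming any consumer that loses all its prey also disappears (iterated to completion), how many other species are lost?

8

Remove sp2.
Round 1: sp7 (all prey gone), sp8 (all prey gone), sp9 (all prey gone) → extinct.
Round 2: sp5 (all prey gone), sp4 (all prey gone) → extinct.
Round 3: sp3 (all prey gone), sp1 (all prey gone), sp6 (all prey gone) → extinct.
No further losses. Total secondary extinctions: 8.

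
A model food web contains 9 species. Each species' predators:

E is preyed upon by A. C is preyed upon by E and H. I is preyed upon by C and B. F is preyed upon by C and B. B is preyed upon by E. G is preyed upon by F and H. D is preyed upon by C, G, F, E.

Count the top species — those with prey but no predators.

Top species (has prey, but nothing eats it): H, A.
Count: 2.

2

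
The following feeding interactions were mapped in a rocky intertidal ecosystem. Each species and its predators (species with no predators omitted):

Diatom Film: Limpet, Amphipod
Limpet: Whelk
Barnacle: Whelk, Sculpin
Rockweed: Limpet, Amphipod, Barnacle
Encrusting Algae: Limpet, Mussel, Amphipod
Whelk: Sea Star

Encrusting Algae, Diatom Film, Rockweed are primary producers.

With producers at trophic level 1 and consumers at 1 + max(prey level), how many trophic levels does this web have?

Producers (level 1): Encrusting Algae, Diatom Film, Rockweed.
Encrusting Algae → Limpet → Whelk → Sea Star gives Sea Star level 4.
No species has a prey at level 4, so no species reaches level 5.

4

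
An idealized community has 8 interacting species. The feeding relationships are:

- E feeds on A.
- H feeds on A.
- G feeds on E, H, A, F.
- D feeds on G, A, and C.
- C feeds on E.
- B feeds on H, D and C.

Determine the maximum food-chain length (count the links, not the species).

One longest chain: A → E → G → D → B.
It has 5 species and 4 links.

4 links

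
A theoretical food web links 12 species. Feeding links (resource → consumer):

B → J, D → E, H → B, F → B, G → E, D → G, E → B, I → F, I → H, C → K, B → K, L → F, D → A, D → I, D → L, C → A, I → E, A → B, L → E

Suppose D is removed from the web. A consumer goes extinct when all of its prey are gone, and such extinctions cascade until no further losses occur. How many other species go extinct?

6

Remove D.
Round 1: G (all prey gone), L (all prey gone), I (all prey gone) → extinct.
Round 2: H (all prey gone), F (all prey gone), E (all prey gone) → extinct.
No further losses. Total secondary extinctions: 6.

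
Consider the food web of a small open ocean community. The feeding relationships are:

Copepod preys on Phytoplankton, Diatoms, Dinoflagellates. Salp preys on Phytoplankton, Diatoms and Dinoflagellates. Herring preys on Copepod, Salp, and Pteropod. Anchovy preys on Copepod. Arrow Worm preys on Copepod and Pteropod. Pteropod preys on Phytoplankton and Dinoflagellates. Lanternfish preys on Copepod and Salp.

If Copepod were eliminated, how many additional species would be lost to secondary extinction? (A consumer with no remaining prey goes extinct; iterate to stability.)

Remove Copepod.
Round 1: Anchovy (all prey gone) → extinct.
No further losses. Total secondary extinctions: 1.

1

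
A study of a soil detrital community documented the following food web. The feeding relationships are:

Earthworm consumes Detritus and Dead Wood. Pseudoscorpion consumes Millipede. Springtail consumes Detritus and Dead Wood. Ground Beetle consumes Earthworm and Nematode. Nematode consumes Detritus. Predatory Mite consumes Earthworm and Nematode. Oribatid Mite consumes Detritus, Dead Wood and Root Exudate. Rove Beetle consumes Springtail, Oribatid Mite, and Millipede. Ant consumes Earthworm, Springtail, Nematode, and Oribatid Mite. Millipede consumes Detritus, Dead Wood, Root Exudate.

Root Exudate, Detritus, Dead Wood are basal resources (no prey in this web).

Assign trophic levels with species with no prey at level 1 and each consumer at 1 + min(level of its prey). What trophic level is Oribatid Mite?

Root Exudate has no prey (basal) → level 1.
Oribatid Mite eats Root Exudate → level 2.

Trophic level 2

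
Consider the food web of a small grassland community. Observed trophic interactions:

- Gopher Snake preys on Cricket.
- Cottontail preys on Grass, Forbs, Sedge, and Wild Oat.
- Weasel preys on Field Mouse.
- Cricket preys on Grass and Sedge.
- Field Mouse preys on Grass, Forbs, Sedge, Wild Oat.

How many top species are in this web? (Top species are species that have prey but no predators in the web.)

3

Top species (has prey, but nothing eats it): Cottontail, Gopher Snake, Weasel.
Count: 3.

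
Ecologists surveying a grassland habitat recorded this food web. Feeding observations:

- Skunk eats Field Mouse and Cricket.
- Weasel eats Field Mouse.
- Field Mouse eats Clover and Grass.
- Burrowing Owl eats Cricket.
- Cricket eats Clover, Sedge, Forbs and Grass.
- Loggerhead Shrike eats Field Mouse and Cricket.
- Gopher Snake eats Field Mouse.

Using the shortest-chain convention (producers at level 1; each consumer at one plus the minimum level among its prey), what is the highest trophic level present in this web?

Producers (level 1): Clover, Sedge, Forbs, Grass.
Following each consumer down to its lowest-level prey: Clover → Cricket → Burrowing Owl (levels 1 through 3).
All prey of Burrowing Owl (Cricket 2) are at level 2 or above, so Burrowing Owl is at level 1 + 2 = 3.
Every consumer has at least one prey at level 2 or below, so none exceeds level 3.

3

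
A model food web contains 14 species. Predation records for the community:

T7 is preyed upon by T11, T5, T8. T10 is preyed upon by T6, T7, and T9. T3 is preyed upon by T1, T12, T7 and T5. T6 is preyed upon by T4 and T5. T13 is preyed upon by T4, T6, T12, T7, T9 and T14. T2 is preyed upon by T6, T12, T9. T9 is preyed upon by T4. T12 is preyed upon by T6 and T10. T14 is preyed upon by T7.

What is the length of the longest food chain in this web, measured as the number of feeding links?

4 links

One longest chain: T13 → T12 → T10 → T7 → T8.
It has 5 species and 4 links.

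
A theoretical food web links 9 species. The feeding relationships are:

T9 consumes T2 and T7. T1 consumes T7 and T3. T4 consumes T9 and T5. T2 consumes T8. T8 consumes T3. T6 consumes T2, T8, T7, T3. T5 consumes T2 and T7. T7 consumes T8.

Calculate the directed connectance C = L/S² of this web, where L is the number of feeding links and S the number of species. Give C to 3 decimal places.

C = 0.185

The web has S = 9 species and L = 15 feeding links.
C = L / S² = 15 / 81 = 0.1852 ≈ 0.185.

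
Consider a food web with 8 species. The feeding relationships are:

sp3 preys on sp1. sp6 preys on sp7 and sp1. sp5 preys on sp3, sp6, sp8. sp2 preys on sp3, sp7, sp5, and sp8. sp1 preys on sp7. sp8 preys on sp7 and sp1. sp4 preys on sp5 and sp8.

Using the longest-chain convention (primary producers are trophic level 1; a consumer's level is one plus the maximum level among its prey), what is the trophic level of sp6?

sp7 is a producer → level 1.
sp1 eats sp7 → level 2.
sp6 eats sp1 (level 2); other prey at levels: sp7 1 → level 3.

Trophic level 3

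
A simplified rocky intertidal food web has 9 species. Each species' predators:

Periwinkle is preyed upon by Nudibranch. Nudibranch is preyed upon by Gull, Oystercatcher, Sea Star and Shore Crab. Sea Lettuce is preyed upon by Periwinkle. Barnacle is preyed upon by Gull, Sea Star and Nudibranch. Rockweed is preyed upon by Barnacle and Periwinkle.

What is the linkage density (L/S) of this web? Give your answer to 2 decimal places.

L/S = 1.22

There are L = 11 links among S = 9 species.
L/S = 11/9 = 1.2222 ≈ 1.22.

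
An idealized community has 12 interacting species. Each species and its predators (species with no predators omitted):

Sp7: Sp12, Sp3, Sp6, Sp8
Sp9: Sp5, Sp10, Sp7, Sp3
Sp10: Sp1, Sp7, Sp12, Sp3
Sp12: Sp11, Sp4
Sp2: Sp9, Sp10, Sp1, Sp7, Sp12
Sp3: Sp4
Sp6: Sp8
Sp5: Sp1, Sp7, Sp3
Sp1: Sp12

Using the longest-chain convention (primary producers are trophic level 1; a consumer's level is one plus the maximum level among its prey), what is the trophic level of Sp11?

Sp2 is a producer → level 1.
Sp9 eats Sp2 → level 2.
Sp5 eats Sp9 → level 3.
Sp1 eats Sp5 (level 3); other prey at levels: Sp2 1, Sp10 3 → level 4.
Sp12 eats Sp1 (level 4); other prey at levels: Sp2 1, Sp10 3, Sp7 4 → level 5.
Sp11 eats Sp12 → level 6.

Trophic level 6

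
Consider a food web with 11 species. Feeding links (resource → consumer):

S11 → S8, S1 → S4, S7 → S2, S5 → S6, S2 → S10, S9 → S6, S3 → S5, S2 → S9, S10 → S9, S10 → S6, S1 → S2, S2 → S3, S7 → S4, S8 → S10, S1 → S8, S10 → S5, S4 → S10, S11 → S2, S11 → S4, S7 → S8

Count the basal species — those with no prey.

Basal species (no prey listed): S1, S11, S7.
Count: 3.

3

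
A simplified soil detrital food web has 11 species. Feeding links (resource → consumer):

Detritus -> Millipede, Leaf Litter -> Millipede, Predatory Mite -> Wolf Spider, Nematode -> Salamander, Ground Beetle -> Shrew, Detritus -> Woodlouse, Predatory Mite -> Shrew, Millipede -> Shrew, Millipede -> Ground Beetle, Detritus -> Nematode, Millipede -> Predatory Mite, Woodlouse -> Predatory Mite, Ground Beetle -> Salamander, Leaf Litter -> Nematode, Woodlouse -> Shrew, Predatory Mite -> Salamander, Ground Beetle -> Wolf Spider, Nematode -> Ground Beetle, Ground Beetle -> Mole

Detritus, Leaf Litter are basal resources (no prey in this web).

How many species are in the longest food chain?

4 species

One longest chain: Detritus → Nematode → Ground Beetle → Wolf Spider.
It has 4 species and 3 links.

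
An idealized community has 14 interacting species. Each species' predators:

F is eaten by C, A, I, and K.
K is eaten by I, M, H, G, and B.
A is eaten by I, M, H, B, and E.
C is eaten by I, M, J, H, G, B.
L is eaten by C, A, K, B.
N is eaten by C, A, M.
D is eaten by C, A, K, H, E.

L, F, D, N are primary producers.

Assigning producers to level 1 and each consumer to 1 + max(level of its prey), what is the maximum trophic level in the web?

3

Producers (level 1): L, F, D, N.
L → A → H gives H level 3.
No species has a prey at level 3, so no species reaches level 4.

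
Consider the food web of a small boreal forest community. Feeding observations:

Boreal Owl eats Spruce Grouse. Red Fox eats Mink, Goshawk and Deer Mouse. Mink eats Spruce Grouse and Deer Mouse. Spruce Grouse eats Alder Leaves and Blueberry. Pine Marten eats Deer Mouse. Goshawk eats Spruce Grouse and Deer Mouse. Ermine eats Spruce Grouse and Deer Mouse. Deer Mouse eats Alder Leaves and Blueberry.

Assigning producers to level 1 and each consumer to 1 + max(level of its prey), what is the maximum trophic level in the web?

Producers (level 1): Blueberry, Alder Leaves.
Blueberry → Deer Mouse → Goshawk → Red Fox gives Red Fox level 4.
No species has a prey at level 4, so no species reaches level 5.

4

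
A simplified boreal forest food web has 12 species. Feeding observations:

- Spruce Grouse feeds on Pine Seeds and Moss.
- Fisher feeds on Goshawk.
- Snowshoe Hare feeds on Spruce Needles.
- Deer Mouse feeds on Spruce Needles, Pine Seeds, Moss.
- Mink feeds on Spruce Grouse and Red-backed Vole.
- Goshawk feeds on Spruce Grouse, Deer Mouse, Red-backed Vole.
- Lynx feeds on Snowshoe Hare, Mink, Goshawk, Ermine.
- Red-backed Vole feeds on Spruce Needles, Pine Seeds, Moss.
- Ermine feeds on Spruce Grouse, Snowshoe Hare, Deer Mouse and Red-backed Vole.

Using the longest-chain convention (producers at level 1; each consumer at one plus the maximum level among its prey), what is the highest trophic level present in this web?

Producers (level 1): Pine Seeds, Moss, Spruce Needles.
Pine Seeds → Red-backed Vole → Mink → Lynx gives Lynx level 4.
No species has a prey at level 4, so no species reaches level 5.

4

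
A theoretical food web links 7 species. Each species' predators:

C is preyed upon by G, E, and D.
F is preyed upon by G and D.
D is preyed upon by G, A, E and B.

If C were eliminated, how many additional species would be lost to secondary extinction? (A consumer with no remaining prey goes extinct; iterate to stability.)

0

Remove C.
Every predator of it retains at least one other prey: D still has F; E still has D; G still has F, D.
No consumer loses all prey, so no secondary extinctions occur.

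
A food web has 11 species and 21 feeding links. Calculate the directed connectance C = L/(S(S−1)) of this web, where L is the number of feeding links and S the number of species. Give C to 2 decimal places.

The web has S = 11 species and L = 21 feeding links.
C = L / (S(S−1)) = 21 / 110 = 0.1909 ≈ 0.19.

C = 0.19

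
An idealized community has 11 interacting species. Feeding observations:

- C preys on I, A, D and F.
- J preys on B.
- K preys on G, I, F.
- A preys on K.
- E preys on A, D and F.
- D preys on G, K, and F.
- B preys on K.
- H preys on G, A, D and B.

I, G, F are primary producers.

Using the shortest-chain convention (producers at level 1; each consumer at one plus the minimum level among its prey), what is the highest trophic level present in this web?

Producers (level 1): I, G, F.
Following each consumer down to its lowest-level prey: I → K → B → J (levels 1 through 4).
All prey of J (B 3) are at level 3 or above, so J is at level 1 + 3 = 4.
Every consumer has at least one prey at level 3 or below, so none exceeds level 4.

4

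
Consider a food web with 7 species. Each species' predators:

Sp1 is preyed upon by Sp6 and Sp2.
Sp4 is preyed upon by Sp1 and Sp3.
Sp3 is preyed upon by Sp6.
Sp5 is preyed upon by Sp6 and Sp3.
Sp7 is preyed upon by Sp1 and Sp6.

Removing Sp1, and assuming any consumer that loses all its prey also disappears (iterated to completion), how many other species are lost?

Remove Sp1.
Round 1: Sp2 (all prey gone) → extinct.
No further losses. Total secondary extinctions: 1.

1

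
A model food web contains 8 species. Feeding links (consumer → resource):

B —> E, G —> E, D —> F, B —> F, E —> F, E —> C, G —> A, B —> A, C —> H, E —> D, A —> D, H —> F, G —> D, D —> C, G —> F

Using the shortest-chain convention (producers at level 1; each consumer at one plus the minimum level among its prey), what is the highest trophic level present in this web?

Producers (level 1): F.
Following each consumer down to its lowest-level prey: F → H → C (levels 1 through 3).
All prey of C (H 2) are at level 2 or above, so C is at level 1 + 2 = 3.
Every consumer has at least one prey at level 2 or below, so none exceeds level 3.

3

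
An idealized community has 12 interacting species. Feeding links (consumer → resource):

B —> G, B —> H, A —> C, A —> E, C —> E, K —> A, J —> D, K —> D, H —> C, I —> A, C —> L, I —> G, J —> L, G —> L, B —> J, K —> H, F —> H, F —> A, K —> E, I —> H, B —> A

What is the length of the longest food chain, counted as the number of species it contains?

4 species

One longest chain: L → C → A → F.
It has 4 species and 3 links.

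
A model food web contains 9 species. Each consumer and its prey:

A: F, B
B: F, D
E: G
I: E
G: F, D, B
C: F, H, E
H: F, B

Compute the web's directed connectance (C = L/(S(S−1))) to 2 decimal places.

The web has S = 9 species and L = 14 feeding links.
C = L / (S(S−1)) = 14 / 72 = 0.1944 ≈ 0.19.

C = 0.19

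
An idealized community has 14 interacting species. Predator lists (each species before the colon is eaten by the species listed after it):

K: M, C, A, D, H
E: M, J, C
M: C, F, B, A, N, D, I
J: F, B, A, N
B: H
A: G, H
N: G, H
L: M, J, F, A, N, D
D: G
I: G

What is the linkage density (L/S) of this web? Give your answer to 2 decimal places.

There are L = 32 links among S = 14 species.
L/S = 32/14 = 2.2857 ≈ 2.29.

L/S = 2.29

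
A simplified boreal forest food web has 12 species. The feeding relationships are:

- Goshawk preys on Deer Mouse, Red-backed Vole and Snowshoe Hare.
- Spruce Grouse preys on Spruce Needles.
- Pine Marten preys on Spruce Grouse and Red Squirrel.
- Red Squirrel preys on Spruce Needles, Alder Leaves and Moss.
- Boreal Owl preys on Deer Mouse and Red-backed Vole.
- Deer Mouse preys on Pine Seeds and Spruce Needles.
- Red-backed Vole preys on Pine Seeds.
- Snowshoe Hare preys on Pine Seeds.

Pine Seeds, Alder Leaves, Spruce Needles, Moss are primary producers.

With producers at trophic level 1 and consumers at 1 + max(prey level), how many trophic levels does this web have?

3

Producers (level 1): Pine Seeds, Alder Leaves, Spruce Needles, Moss.
Pine Seeds → Red-backed Vole → Goshawk gives Goshawk level 3.
No species has a prey at level 3, so no species reaches level 4.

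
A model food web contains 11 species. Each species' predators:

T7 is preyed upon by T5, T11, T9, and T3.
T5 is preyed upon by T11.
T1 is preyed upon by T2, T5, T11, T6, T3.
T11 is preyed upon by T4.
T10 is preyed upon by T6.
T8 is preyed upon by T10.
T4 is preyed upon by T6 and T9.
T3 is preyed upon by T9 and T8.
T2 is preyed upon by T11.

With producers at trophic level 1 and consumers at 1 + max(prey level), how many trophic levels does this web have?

Producers (level 1): T1, T7.
T1 → T2 → T11 → T4 → T6 gives T6 level 5.
No species has a prey at level 5, so no species reaches level 6.

5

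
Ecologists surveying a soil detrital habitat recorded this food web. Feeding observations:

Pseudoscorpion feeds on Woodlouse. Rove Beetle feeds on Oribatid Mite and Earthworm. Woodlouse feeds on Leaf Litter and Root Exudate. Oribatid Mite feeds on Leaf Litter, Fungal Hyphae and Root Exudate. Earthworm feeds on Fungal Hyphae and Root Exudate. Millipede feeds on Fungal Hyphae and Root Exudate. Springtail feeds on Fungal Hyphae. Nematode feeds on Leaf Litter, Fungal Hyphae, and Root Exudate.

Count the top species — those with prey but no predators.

Top species (has prey, but nothing eats it): Millipede, Nematode, Springtail, Pseudoscorpion, Rove Beetle.
Count: 5.

5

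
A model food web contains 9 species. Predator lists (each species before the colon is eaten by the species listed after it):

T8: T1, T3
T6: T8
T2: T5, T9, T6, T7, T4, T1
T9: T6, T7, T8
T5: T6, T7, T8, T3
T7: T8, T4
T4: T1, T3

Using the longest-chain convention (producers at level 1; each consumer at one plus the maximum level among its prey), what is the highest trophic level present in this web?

5

Producers (level 1): T2.
T2 → T5 → T6 → T8 → T3 gives T3 level 5.
No species has a prey at level 5, so no species reaches level 6.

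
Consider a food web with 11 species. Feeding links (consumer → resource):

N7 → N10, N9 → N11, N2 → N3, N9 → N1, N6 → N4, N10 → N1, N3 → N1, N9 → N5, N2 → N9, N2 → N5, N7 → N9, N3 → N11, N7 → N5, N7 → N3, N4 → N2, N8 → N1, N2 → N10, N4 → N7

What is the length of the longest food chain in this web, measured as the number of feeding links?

4 links

One longest chain: N1 → N10 → N7 → N4 → N6.
It has 5 species and 4 links.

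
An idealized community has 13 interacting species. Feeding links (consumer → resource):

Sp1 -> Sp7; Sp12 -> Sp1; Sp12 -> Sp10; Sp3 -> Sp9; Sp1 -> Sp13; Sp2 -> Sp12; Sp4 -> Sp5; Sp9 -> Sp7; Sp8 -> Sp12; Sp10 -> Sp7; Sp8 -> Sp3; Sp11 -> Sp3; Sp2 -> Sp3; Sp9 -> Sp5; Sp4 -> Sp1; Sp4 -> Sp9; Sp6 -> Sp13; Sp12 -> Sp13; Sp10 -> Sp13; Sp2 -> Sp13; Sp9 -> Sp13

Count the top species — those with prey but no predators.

5

Top species (has prey, but nothing eats it): Sp6, Sp4, Sp11, Sp8, Sp2.
Count: 5.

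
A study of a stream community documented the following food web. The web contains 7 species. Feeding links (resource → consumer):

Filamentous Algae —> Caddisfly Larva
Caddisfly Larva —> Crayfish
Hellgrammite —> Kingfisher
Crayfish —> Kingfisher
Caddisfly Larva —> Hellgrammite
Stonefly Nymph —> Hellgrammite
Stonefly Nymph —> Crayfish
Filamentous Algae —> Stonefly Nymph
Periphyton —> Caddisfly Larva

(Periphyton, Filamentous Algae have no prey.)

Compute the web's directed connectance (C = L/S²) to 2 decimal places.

C = 0.18

The web has S = 7 species and L = 9 feeding links.
C = L / S² = 9 / 49 = 0.1837 ≈ 0.18.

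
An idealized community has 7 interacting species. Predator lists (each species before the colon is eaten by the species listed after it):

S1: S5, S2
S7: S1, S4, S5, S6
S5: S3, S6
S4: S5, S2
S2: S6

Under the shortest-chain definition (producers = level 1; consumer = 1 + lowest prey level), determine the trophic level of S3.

Trophic level 3

S7 is a producer → level 1.
S5 eats S7 → level 2.
S3 eats S5 → level 3.
No prey of S3 is below level 2, so 3 is the minimum.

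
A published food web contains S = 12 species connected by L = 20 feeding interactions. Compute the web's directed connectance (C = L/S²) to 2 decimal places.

C = 0.14

The web has S = 12 species and L = 20 feeding links.
C = L / S² = 20 / 144 = 0.1389 ≈ 0.14.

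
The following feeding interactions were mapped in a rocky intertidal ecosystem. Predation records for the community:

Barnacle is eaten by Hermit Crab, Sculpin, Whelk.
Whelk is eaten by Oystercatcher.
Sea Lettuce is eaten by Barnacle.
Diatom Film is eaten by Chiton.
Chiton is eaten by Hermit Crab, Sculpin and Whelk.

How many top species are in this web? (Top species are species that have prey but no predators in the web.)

3

Top species (has prey, but nothing eats it): Hermit Crab, Sculpin, Oystercatcher.
Count: 3.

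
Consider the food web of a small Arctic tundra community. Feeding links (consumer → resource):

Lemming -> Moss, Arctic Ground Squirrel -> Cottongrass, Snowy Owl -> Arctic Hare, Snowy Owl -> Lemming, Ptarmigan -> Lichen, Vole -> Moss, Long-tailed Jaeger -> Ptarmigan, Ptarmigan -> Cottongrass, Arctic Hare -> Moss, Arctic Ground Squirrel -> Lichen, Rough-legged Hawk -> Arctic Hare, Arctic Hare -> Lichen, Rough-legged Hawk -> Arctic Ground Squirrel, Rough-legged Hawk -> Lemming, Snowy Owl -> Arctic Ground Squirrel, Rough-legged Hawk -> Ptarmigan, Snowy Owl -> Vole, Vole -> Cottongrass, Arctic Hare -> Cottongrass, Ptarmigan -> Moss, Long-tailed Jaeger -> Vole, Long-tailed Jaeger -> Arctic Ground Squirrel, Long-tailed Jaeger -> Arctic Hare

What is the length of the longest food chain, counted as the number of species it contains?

3 species

One longest chain: Lichen → Arctic Hare → Rough-legged Hawk.
It has 3 species and 2 links.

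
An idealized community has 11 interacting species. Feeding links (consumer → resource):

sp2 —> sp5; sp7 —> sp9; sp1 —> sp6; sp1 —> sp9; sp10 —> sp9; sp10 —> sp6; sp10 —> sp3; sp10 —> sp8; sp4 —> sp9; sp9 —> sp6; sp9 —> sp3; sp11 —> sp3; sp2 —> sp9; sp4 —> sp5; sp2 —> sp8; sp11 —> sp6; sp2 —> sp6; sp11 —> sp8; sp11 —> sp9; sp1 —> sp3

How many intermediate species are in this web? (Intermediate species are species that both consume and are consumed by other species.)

1

Intermediate species (has both prey and predators): sp9.
Count: 1.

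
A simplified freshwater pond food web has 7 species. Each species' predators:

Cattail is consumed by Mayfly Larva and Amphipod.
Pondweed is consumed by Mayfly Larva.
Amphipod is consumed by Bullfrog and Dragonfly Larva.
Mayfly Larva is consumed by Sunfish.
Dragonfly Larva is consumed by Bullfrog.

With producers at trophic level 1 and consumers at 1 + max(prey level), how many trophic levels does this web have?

4

Producers (level 1): Pondweed, Cattail.
Cattail → Amphipod → Dragonfly Larva → Bullfrog gives Bullfrog level 4.
No species has a prey at level 4, so no species reaches level 5.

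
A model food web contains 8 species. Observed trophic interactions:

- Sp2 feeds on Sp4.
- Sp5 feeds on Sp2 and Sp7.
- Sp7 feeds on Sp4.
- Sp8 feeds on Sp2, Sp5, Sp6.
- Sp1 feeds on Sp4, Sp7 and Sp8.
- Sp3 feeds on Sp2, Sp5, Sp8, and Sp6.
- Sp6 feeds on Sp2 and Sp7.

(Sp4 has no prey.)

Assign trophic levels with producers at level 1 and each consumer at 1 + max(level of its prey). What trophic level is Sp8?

Trophic level 4

Sp4 is a producer → level 1.
Sp7 eats Sp4 → level 2.
Sp5 eats Sp7 (level 2); other prey at levels: Sp2 2 → level 3.
Sp8 eats Sp5 (level 3); other prey at levels: Sp2 2, Sp6 3 → level 4.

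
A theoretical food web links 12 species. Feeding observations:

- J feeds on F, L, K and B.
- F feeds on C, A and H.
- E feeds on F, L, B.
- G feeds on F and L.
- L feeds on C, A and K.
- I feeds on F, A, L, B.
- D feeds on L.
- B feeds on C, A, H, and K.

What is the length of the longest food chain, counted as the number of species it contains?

3 species

One longest chain: C → F → G.
It has 3 species and 2 links.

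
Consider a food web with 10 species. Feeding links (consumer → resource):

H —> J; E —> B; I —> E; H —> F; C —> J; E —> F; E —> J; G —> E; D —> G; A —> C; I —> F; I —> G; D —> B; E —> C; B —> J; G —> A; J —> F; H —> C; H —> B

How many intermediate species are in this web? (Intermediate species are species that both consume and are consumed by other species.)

6

Intermediate species (has both prey and predators): J, C, B, A, E, G.
Count: 6.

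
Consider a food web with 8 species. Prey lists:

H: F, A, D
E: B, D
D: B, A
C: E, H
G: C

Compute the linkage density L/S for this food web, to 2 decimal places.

There are L = 10 links among S = 8 species.
L/S = 10/8 = 1.2500 ≈ 1.25.

L/S = 1.25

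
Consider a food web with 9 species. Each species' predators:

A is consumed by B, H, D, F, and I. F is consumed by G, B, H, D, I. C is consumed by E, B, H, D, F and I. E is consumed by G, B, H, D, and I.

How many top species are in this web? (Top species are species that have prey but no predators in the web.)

5

Top species (has prey, but nothing eats it): D, G, B, I, H.
Count: 5.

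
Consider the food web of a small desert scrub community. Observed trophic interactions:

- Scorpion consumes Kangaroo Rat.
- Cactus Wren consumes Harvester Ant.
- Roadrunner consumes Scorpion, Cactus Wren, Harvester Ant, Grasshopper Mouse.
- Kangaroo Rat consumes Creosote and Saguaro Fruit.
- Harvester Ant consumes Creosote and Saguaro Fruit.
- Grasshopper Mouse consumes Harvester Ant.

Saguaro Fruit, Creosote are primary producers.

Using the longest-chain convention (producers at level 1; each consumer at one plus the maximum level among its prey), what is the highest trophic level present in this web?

Producers (level 1): Saguaro Fruit, Creosote.
Saguaro Fruit → Kangaroo Rat → Scorpion → Roadrunner gives Roadrunner level 4.
No species has a prey at level 4, so no species reaches level 5.

4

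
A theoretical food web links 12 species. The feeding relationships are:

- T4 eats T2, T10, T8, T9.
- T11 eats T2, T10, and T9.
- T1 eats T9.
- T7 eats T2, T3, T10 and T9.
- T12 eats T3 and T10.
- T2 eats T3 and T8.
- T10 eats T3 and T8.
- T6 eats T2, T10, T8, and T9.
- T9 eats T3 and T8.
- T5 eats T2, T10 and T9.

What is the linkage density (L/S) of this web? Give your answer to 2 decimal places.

L/S = 2.25

There are L = 27 links among S = 12 species.
L/S = 27/12 = 2.2500 ≈ 2.25.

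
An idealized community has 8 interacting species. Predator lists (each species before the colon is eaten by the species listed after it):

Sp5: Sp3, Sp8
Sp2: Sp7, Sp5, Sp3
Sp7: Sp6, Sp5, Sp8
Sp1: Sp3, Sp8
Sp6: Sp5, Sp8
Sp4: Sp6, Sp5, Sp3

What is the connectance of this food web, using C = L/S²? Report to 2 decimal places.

C = 0.23

The web has S = 8 species and L = 15 feeding links.
C = L / S² = 15 / 64 = 0.2344 ≈ 0.23.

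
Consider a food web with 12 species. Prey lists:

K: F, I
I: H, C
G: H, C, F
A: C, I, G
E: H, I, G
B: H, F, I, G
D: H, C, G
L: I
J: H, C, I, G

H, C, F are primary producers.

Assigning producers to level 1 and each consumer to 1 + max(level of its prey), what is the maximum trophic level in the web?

Producers (level 1): H, C, F.
H → I → B gives B level 3.
No species has a prey at level 3, so no species reaches level 4.

3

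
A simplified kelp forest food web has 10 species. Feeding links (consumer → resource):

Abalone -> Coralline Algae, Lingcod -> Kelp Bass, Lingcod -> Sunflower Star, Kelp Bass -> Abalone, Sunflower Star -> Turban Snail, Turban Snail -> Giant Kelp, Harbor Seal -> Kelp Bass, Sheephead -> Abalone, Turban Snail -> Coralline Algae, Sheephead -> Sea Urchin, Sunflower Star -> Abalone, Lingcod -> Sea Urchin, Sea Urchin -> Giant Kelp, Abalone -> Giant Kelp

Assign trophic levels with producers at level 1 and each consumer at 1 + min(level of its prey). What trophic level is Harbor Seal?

Trophic level 4

Giant Kelp is a producer → level 1.
Abalone eats Giant Kelp → level 2.
Kelp Bass eats Abalone → level 3.
Harbor Seal eats Kelp Bass → level 4.
No prey of Harbor Seal is below level 3, so 4 is the minimum.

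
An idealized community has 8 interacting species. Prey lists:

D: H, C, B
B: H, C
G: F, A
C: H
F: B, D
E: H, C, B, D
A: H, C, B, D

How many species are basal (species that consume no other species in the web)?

1

Basal species (no prey listed): H.
Count: 1.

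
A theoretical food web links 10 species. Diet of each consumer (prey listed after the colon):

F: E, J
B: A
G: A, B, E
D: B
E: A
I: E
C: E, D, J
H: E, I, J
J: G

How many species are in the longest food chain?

One longest chain: A → B → G → J → H.
It has 5 species and 4 links.

5 species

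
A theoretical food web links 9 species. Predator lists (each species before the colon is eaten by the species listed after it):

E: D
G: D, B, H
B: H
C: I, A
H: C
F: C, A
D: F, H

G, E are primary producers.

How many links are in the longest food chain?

4 links

One longest chain: G → D → F → C → I.
It has 5 species and 4 links.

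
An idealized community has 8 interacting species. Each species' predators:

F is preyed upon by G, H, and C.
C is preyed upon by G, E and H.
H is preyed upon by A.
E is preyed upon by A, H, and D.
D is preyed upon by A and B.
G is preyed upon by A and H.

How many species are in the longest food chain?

One longest chain: F → C → E → D → B.
It has 5 species and 4 links.

5 species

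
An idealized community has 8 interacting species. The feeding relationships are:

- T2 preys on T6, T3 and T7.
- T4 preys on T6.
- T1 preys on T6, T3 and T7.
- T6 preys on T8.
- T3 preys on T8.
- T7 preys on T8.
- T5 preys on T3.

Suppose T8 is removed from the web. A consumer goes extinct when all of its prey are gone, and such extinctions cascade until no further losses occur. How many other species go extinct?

7

Remove T8.
Round 1: T6 (all prey gone), T7 (all prey gone), T3 (all prey gone) → extinct.
Round 2: T2 (all prey gone), T1 (all prey gone), T4 (all prey gone), T5 (all prey gone) → extinct.
No further losses. Total secondary extinctions: 7.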